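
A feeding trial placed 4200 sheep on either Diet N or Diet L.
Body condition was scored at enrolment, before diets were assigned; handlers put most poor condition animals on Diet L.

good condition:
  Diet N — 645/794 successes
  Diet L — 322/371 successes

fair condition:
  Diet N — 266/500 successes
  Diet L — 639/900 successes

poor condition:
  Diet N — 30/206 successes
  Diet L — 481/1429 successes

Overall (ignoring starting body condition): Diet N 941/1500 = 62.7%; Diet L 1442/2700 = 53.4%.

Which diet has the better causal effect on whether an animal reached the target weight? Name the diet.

The starting body condition-specific comparison favours Diet L throughout, but the pooled figures favour Diet N. The question is whether to condition on starting body condition.
Nothing the diet does changes starting body condition; the imbalance is an allocation artefact. With starting body condition also predicting the outcome, the pooled figure is confounded, and the within-stratum comparison is the causal one.
Within each level — good condition: 81.2% vs 86.8%; fair condition: 53.2% vs 71.0%; poor condition: 14.6% vs 33.7% — Diet L is higher every time.

Diet L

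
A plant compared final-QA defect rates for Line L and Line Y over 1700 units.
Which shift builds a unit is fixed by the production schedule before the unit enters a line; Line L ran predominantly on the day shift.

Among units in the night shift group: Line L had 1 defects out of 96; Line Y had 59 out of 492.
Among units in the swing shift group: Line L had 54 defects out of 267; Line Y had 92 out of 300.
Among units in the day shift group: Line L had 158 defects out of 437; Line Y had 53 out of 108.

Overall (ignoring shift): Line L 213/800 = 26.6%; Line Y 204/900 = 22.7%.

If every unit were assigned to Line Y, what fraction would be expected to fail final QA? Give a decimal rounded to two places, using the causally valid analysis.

0.30

Shift differs across lines for reasons unrelated to any effect of the line itself, and it separately predicts the outcome — a classic confounder. We must compare within shift levels.
Standardising Line Y to the population shift mix: 0.346·59/492 + 0.334·92/300 + 0.321·53/108 = 0.301.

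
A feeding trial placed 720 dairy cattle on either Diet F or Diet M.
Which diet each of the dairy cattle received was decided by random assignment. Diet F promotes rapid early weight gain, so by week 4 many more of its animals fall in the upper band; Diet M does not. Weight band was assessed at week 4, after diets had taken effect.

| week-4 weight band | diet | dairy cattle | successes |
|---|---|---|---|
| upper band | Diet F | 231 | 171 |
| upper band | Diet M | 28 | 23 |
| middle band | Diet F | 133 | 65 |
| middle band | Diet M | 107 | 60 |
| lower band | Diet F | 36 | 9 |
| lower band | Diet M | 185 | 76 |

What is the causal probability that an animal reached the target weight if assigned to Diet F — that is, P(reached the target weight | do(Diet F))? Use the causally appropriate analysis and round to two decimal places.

0.61

Week-4 weight band is recorded after the diet and is itself shifted by it — it sits on the causal path from diet to outcome. Conditioning on a mediator would strip out part of the effect we want; the pooled comparison gives the total causal effect.
So P(outcome | do(Diet F)) is just the pooled rate for Diet F: 245/400 = 0.613.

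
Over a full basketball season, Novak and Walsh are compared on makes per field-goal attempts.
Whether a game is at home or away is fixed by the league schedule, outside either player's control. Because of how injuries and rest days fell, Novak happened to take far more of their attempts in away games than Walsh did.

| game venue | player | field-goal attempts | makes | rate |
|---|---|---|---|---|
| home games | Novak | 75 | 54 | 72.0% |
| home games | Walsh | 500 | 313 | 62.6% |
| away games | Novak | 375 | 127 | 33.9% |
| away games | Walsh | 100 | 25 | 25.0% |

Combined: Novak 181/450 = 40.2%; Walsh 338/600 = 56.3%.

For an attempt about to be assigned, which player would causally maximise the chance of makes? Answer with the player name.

Novak

Since game venue is a pre-existing factor (not a product of the player) and it affects the outcome on its own, it is a confounder. The stratified rates, not the pooled rate, identify the causal effect.
Within each level — home games: 72.0% vs 62.6%; away games: 33.9% vs 25.0% — Novak is higher every time.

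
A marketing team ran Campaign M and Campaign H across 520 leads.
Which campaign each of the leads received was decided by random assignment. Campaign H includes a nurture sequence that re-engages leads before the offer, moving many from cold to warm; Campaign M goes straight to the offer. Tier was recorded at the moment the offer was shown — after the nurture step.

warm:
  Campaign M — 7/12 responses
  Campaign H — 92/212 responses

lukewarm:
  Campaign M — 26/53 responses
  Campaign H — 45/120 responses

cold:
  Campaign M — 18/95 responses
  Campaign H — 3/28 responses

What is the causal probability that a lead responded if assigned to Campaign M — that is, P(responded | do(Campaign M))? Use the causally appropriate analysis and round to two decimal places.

0.32

Engagement tier here is a post-treatment variable shaped by the campaign; conditioning on it would introduce bias rather than remove it. The overall comparison is the causal one.
So P(outcome | do(Campaign M)) is just the pooled rate for Campaign M: 51/160 = 0.319.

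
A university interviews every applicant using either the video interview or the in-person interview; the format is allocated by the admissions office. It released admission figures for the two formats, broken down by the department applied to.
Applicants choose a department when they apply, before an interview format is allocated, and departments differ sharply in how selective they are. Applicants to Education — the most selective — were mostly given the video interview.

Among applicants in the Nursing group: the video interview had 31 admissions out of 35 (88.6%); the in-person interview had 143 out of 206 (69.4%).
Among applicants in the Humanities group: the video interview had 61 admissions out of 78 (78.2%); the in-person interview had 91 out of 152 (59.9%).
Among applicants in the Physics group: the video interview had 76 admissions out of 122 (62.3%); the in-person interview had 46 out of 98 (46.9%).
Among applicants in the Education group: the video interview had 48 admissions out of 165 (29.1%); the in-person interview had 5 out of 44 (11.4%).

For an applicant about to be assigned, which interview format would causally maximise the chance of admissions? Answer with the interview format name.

Nothing the interview format does changes department; the imbalance is an allocation artefact. With department also predicting the outcome, the pooled figure is confounded, and the within-stratum comparison is the causal one.
Within each level — Nursing: 88.6% vs 69.4%; Humanities: 78.2% vs 59.9%; Physics: 62.3% vs 46.9%; Education: 29.1% vs 11.4% — the video interview is higher every time.

the video interview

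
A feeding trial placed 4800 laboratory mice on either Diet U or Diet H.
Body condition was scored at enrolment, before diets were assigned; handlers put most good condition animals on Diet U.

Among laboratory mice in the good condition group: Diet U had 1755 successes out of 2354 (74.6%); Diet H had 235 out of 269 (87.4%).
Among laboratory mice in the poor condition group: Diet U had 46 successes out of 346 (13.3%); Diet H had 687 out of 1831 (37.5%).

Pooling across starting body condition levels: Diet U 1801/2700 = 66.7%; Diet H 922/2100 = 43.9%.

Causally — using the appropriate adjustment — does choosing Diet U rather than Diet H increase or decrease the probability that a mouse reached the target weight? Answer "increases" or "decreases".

Starting body condition differs across diets for reasons unrelated to any effect of the diet itself, and it separately predicts the outcome — a classic confounder. We must compare within starting body condition levels.
Within each level — good condition: 74.6% vs 87.4%; poor condition: 13.3% vs 37.5% — Diet H is higher every time.

decreases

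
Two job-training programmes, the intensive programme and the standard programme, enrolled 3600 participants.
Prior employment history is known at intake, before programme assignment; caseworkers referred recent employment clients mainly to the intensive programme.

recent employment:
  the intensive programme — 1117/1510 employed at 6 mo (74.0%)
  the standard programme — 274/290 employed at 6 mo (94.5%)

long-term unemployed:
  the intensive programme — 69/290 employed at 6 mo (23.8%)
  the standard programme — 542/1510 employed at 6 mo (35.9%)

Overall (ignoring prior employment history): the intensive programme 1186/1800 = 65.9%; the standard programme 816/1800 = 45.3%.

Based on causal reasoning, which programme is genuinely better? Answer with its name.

the standard programme is higher inside every prior employment history stratum but the intensive programme is higher in aggregate. Whether to stratify depends on how prior employment history relates to the programme.
Prior employment history satisfies the back-door criterion: it is not a descendant of the programme, and it blocks the spurious path from programme to outcome. Adjusting for it (i.e., using the within-prior employment history rates) gives the causal effect.
Within each level — recent employment: 74.0% vs 94.5%; long-term unemployed: 23.8% vs 35.9% — the standard programme is higher every time.

the standard programme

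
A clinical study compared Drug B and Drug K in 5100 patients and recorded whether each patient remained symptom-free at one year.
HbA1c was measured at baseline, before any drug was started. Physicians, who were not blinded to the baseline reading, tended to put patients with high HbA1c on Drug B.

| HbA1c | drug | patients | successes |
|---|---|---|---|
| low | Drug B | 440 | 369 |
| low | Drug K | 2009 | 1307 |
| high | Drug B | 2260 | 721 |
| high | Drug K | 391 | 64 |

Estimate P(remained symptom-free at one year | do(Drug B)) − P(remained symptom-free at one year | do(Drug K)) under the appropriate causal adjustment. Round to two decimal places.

+0.17

HbA1c is set before the drug has any effect — it is not caused by the drug — and it independently drives the outcome. That makes it a confounder, so the causal comparison is within HbA1c levels.
Adjusting over the population distribution of HbA1c: 0.480·(0.839−0.651) + 0.520·(0.319−0.164) = +0.171.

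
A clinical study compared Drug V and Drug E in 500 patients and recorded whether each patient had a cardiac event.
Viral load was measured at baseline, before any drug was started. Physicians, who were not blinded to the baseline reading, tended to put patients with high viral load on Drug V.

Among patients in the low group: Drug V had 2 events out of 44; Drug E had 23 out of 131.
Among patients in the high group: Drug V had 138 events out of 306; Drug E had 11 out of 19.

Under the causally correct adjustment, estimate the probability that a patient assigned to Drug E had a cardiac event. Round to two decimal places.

0.44

The viral load-specific comparison favours Drug V throughout, but the pooled figures favour Drug E. The question is whether to condition on viral load.
Viral load satisfies the back-door criterion: it is not a descendant of the drug, and it blocks the spurious path from drug to outcome. Adjusting for it (i.e., using the within-viral load rates) gives the causal effect.
Standardising Drug E to the population viral load mix: 0.350·23/131 + 0.650·11/19 = 0.438.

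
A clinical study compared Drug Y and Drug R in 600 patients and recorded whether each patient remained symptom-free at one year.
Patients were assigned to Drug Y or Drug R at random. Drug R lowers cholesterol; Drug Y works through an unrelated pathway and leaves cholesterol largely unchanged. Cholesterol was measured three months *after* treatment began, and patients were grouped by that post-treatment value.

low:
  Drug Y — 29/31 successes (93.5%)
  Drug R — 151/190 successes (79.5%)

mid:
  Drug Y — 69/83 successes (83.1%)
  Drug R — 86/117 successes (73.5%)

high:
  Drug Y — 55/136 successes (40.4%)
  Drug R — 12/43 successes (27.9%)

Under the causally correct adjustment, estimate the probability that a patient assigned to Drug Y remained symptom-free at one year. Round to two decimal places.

Cholesterol is downstream of the drug. One should not condition on a consequence of treatment, so the overall rates are the right comparison.
So P(outcome | do(Drug Y)) is just the pooled rate for Drug Y: 153/250 = 0.612.

0.61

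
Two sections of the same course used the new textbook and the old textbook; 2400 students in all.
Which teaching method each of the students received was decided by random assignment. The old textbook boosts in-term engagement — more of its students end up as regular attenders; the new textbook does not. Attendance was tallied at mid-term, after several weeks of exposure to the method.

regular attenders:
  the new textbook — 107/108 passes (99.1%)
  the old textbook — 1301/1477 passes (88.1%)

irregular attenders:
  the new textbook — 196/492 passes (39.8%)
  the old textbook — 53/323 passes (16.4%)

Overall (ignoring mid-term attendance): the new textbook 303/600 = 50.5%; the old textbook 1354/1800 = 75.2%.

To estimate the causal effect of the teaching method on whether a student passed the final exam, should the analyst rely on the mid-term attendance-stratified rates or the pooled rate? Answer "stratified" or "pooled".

pooled

Mid-term attendance lies on the pathway teaching method → mid-term attendance → outcome, so adjusting for it blocks the indirect effect. For the total causal effect of teaching method, use the unadjusted pooled rates.
Pooled: the new textbook 50.5% vs the old textbook 75.2%; the old textbook is higher overall.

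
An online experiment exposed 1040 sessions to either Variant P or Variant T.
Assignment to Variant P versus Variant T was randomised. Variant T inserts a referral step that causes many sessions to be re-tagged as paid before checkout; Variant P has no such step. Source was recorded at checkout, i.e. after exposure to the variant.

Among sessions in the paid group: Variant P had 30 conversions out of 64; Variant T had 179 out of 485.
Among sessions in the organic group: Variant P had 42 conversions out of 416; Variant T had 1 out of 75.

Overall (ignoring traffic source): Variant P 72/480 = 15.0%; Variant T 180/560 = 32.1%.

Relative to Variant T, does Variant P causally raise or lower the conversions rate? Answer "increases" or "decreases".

Traffic source here is a post-treatment variable shaped by the variant; conditioning on it would introduce bias rather than remove it. The overall comparison is the causal one.
Pooled: Variant P 15.0% vs Variant T 32.1%; Variant T is higher overall.

decreases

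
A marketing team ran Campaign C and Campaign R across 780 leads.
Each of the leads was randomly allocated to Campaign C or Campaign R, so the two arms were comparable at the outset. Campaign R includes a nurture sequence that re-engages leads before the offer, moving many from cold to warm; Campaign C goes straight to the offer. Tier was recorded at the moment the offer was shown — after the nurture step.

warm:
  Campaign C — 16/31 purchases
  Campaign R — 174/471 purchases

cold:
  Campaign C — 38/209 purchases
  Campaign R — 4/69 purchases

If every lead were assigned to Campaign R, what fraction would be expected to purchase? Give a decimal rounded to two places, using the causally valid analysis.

Engagement tier is downstream of the campaign. One should not condition on a consequence of treatment, so the overall rates are the right comparison.
So P(outcome | do(Campaign R)) is just the pooled rate for Campaign R: 178/540 = 0.330.

0.33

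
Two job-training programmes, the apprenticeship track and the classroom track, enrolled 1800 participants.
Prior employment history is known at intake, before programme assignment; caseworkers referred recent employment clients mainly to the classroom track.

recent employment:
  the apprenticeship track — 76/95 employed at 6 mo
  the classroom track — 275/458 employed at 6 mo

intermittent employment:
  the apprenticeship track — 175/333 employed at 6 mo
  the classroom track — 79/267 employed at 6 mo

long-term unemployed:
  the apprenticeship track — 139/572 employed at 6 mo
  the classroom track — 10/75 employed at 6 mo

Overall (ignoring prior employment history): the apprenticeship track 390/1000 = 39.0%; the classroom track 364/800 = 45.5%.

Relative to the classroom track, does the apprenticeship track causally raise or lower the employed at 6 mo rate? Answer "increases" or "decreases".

Within every prior employment history level the apprenticeship track has the higher rate, yet pooled the classroom track does — Simpson's reversal.
Since prior employment history is a pre-existing factor (not a product of the programme) and it affects the outcome on its own, it is a confounder. The stratified rates, not the pooled rate, identify the causal effect.
Within each level — recent employment: 80.0% vs 60.0%; intermittent employment: 52.6% vs 29.6%; long-term unemployed: 24.3% vs 13.3% — the apprenticeship track is higher every time.

increases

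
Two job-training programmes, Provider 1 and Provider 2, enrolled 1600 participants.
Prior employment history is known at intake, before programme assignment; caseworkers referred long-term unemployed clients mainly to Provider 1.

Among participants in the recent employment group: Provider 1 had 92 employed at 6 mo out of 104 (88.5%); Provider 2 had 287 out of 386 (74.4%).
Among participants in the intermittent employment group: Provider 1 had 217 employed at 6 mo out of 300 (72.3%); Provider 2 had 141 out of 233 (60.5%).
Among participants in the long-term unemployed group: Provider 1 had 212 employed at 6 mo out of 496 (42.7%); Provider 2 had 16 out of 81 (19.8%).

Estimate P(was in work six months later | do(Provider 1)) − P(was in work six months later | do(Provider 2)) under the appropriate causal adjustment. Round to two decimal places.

The stratified and pooled comparisons disagree (Provider 1 wins within each prior employment history; Provider 2 wins overall), so the answer turns on the causal role of prior employment history.
The imbalance in prior employment history arose from how participants were allocated, not from anything the programme did; and prior employment history independently affects the outcome. The pooled gap is confounded — condition on prior employment history.
Adjusting over the population distribution of prior employment history: 0.306·(0.885−0.744) + 0.333·(0.723−0.605) + 0.361·(0.427−0.198) = +0.165.

+0.17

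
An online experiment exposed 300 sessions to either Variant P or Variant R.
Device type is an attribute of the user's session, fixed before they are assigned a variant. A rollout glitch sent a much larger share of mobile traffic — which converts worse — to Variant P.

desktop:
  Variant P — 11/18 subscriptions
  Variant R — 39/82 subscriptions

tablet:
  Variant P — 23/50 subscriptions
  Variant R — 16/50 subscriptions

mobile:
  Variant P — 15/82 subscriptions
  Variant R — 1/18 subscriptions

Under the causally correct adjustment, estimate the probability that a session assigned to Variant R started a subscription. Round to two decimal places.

0.28

Nothing the variant does changes device type; the imbalance is an allocation artefact. With device type also predicting the outcome, the pooled figure is confounded, and the within-stratum comparison is the causal one.
Standardising Variant R to the population device type mix: 0.333·39/82 + 0.333·16/50 + 0.333·1/18 = 0.284.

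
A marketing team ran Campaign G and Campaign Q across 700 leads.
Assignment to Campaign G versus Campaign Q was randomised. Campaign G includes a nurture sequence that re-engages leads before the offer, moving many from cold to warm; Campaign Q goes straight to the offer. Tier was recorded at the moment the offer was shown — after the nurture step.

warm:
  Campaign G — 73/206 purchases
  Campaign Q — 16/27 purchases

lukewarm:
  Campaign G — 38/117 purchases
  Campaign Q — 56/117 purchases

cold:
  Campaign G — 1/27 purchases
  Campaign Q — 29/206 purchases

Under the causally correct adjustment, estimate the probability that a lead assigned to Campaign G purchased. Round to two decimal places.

Campaign Q is higher inside every engagement tier stratum but Campaign G is higher in aggregate. Whether to stratify depends on how engagement tier relates to the campaign.
Engagement tier is recorded after the campaign and is itself shifted by it — it sits on the causal path from campaign to outcome. Conditioning on a mediator would strip out part of the effect we want; the pooled comparison gives the total causal effect.
So P(outcome | do(Campaign G)) is just the pooled rate for Campaign G: 112/350 = 0.320.

0.32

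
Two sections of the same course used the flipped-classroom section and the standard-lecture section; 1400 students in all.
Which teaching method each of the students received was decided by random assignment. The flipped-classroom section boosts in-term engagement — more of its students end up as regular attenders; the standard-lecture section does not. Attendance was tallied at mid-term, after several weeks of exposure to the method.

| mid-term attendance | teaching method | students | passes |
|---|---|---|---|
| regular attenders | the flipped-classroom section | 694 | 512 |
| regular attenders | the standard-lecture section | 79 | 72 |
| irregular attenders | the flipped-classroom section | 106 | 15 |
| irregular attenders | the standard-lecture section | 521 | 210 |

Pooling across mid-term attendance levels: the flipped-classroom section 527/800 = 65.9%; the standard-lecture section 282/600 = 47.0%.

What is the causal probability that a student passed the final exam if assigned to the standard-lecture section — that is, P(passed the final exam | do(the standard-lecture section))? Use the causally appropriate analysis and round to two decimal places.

Mid-term attendance here is a post-treatment variable shaped by the teaching method; conditioning on it would introduce bias rather than remove it. The overall comparison is the causal one.
So P(outcome | do(the standard-lecture section)) is just the pooled rate for the standard-lecture section: 282/600 = 0.470.

0.47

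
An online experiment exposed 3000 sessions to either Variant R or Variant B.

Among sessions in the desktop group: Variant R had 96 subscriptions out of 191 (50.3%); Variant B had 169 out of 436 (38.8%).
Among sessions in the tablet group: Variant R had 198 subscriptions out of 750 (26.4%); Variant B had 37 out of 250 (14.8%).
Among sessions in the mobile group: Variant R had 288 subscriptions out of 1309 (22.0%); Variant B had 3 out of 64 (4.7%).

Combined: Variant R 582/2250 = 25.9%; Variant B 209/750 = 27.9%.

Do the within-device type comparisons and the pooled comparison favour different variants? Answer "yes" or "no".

yes

Within each device type level (desktop 50.3% vs 38.8%; tablet 26.4% vs 14.8%; mobile 22.0% vs 4.7%), Variant R has the higher rate every time. Pooled: 25.9% vs 27.9% — Variant B has the higher rate overall. The two comparisons disagree.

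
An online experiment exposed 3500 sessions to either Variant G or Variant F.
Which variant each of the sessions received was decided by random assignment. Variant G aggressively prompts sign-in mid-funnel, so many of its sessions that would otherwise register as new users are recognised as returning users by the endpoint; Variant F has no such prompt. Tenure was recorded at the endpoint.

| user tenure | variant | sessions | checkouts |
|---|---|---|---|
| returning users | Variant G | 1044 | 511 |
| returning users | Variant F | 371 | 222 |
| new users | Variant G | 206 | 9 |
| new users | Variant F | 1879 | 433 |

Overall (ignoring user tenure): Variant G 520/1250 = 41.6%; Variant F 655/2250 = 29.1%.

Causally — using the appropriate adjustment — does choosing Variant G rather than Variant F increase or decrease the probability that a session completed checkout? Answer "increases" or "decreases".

Because the variant influences user tenure, user tenure is a post-treatment mediator, not a confounder. Stratifying on it would bias the estimate; the causal effect is the crude pooled difference.
Pooled: Variant G 41.6% vs Variant F 29.1%; Variant G is higher overall.

increases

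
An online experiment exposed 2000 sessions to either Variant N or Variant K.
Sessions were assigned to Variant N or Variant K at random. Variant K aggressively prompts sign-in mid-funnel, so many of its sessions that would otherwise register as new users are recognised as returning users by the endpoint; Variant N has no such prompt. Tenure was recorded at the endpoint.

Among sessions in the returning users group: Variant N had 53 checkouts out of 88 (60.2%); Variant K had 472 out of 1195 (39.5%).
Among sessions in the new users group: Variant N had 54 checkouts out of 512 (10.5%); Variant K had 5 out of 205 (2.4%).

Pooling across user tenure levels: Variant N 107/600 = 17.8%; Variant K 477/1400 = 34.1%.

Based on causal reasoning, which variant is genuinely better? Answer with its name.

Variant K

The user tenure-specific comparison favours Variant N throughout, but the pooled figures favour Variant K. The question is whether to condition on user tenure.
User tenure here is a post-treatment variable shaped by the variant; conditioning on it would introduce bias rather than remove it. The overall comparison is the causal one.
Pooled: Variant N 17.8% vs Variant K 34.1%; Variant K is higher overall.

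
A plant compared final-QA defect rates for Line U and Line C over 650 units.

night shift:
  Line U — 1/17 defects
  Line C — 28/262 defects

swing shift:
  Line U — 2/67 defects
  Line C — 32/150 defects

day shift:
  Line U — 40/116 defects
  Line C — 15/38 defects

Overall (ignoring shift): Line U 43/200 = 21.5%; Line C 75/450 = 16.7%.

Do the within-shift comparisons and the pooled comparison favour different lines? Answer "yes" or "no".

Within each shift level (night shift 5.9% vs 10.7%; swing shift 3.0% vs 21.3%; day shift 34.5% vs 39.5%), Line U has the lower rate every time. Pooled: 21.5% vs 16.7% — Line C has the lower rate overall. The two comparisons disagree.

yes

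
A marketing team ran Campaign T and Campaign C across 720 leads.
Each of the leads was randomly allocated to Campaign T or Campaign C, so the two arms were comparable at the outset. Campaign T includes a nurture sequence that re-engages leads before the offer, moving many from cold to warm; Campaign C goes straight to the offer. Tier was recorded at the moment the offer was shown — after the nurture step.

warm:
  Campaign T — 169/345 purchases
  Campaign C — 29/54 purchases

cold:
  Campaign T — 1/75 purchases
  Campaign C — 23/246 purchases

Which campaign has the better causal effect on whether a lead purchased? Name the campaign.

The stratified and pooled comparisons disagree (Campaign C wins within each engagement tier; Campaign T wins overall), so the answer turns on the causal role of engagement tier.
The distribution of engagement tier is itself part of what the campaign does — it is an intermediate outcome. Holding it fixed would remove that part of the effect; the total effect is the pooled difference.
Pooled: Campaign T 40.5% vs Campaign C 17.3%; Campaign T is higher overall.

Campaign T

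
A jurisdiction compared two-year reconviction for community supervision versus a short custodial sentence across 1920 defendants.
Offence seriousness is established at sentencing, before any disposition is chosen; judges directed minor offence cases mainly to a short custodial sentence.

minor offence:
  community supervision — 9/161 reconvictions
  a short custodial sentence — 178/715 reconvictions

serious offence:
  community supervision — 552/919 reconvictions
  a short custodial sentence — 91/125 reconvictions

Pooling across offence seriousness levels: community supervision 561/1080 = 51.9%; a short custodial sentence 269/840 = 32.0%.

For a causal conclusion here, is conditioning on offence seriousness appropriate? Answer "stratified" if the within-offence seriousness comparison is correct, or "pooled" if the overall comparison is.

The imbalance in offence seriousness arose from how defendants were allocated, not from anything the disposition did; and offence seriousness independently affects the outcome. The pooled gap is confounded — condition on offence seriousness.
Within each level — minor offence: 5.6% vs 24.9%; serious offence: 60.1% vs 72.8% — community supervision is lower every time.

stratified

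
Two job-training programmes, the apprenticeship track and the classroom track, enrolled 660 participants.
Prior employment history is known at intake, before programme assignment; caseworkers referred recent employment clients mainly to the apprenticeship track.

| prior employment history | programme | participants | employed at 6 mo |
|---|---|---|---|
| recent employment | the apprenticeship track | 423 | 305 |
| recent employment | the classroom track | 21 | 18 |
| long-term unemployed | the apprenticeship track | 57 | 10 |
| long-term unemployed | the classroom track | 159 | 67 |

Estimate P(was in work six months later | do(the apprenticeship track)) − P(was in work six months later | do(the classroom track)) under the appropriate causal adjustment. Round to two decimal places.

Prior employment history is set before the programme has any effect — it is not caused by the programme — and it independently drives the outcome. That makes it a confounder, so the causal comparison is within prior employment history levels.
Adjusting over the population distribution of prior employment history: 0.673·(0.721−0.857) + 0.327·(0.175−0.421) = -0.172.

-0.17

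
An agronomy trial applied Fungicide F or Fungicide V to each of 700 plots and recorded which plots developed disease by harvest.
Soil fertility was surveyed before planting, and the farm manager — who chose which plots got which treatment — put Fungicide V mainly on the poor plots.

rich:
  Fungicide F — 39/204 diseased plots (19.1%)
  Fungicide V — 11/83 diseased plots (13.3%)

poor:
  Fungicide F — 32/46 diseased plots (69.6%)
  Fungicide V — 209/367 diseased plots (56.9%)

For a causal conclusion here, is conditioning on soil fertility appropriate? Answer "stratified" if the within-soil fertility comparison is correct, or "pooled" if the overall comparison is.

Soil fertility differs across fungicides for reasons unrelated to any effect of the fungicide itself, and it separately predicts the outcome — a classic confounder. We must compare within soil fertility levels.
Within each level — rich: 19.1% vs 13.3%; poor: 69.6% vs 56.9% — Fungicide V is lower every time.

stratified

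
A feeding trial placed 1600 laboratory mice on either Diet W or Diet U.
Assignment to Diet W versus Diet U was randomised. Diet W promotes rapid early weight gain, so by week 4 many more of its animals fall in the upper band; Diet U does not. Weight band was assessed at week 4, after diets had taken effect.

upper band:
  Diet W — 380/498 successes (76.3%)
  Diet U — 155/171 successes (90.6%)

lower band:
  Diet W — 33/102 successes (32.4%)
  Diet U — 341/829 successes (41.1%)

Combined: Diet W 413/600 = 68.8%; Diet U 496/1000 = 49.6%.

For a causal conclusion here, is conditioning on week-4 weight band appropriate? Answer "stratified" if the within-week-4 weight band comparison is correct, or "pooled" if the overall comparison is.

pooled

The week-4 weight band-specific comparison favours Diet U throughout, but the pooled figures favour Diet W. The question is whether to condition on week-4 weight band.
Week-4 weight band here is a post-treatment variable shaped by the diet; conditioning on it would introduce bias rather than remove it. The overall comparison is the causal one.
Pooled: Diet W 68.8% vs Diet U 49.6%; Diet W is higher overall.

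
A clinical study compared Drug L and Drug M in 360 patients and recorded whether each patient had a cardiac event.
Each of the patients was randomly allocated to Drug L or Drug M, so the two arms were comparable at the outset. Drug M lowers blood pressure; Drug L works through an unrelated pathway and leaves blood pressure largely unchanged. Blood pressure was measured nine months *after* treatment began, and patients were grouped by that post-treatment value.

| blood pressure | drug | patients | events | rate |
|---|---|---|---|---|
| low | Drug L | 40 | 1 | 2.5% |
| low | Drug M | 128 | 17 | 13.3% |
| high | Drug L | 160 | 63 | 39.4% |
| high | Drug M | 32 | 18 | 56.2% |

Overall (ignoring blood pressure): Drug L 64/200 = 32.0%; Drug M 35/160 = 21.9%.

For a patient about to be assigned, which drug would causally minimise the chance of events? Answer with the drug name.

Drug M

Within every blood pressure level Drug L has the lower rate, yet pooled Drug M does — Simpson's reversal.
Blood pressure is recorded after the drug and is itself shifted by it — it sits on the causal path from drug to outcome. Conditioning on a mediator would strip out part of the effect we want; the pooled comparison gives the total causal effect.
Pooled: Drug L 32.0% vs Drug M 21.9%; Drug M is lower overall.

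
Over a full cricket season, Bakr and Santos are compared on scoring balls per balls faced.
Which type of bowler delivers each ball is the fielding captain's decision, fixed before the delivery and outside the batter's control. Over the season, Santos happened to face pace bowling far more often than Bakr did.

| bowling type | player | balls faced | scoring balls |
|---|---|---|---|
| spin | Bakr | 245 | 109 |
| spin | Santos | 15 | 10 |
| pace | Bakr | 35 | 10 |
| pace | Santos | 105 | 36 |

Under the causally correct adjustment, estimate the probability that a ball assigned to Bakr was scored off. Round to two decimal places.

0.39

Bowling type is set before the player has any effect — it is not caused by the player — and it independently drives the outcome. That makes it a confounder, so the causal comparison is within bowling type levels.
Standardising Bakr to the population bowling type mix: 0.650·109/245 + 0.350·10/35 = 0.389.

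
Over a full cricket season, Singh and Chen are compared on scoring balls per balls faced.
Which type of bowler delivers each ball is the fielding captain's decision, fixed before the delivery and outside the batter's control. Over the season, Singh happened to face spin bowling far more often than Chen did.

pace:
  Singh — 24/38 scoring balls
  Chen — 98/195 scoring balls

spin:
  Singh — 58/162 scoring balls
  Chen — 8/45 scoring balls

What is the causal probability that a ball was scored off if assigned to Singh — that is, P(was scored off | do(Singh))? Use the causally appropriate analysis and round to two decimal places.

Within every bowling type level Singh has the higher rate, yet pooled Chen does — Simpson's reversal.
Bowling type is set before the player has any effect — it is not caused by the player — and it independently drives the outcome. That makes it a confounder, so the causal comparison is within bowling type levels.
Standardising Singh to the population bowling type mix: 0.530·24/38 + 0.470·58/162 = 0.503.

0.50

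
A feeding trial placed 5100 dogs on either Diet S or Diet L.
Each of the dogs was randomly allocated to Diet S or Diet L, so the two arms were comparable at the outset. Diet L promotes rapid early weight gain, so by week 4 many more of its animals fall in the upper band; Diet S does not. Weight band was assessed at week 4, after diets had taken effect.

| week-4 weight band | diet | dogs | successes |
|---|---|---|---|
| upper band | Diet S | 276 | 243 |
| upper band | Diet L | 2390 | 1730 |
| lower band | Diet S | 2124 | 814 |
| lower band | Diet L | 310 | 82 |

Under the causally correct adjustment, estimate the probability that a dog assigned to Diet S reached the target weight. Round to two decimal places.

Diet S is higher inside every week-4 weight band stratum but Diet L is higher in aggregate. Whether to stratify depends on how week-4 weight band relates to the diet.
Week-4 weight band is recorded after the diet and is itself shifted by it — it sits on the causal path from diet to outcome. Conditioning on a mediator would strip out part of the effect we want; the pooled comparison gives the total causal effect.
So P(outcome | do(Diet S)) is just the pooled rate for Diet S: 1057/2400 = 0.440.

0.44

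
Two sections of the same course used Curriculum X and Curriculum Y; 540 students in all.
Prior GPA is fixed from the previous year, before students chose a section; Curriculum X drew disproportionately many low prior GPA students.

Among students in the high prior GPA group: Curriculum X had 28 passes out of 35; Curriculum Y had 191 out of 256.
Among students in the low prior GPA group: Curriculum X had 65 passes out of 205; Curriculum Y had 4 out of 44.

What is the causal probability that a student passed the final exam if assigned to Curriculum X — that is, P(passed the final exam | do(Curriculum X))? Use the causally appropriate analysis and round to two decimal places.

0.58

Prior GPA band is set before the teaching method has any effect — it is not caused by the teaching method — and it independently drives the outcome. That makes it a confounder, so the causal comparison is within prior GPA band levels.
Standardising Curriculum X to the population prior GPA band mix: 0.539·28/35 + 0.461·65/205 = 0.577.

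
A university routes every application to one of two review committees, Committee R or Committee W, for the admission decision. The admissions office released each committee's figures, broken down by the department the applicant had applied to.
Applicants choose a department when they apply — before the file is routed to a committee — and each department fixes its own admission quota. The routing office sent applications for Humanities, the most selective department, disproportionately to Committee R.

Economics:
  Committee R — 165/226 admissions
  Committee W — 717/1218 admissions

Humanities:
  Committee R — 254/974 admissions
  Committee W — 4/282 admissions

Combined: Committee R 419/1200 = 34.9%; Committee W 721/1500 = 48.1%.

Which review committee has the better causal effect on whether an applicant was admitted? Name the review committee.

Committee R

Department is set before the review committee has any effect — it is not caused by the review committee — and it independently drives the outcome. That makes it a confounder, so the causal comparison is within department levels.
Within each level — Economics: 73.0% vs 58.9%; Humanities: 26.1% vs 1.4% — Committee R is higher every time.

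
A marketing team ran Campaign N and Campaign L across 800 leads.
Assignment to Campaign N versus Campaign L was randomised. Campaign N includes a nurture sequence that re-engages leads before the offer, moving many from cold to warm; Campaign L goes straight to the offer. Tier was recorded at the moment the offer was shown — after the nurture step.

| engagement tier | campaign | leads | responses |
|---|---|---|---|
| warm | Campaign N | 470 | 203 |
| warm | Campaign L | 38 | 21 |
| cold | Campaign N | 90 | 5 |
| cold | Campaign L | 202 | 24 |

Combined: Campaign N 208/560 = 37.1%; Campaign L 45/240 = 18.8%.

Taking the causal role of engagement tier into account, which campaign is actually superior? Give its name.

Engagement tier is downstream of the campaign. One should not condition on a consequence of treatment, so the overall rates are the right comparison.
Pooled: Campaign N 37.1% vs Campaign L 18.8%; Campaign N is higher overall.

Campaign N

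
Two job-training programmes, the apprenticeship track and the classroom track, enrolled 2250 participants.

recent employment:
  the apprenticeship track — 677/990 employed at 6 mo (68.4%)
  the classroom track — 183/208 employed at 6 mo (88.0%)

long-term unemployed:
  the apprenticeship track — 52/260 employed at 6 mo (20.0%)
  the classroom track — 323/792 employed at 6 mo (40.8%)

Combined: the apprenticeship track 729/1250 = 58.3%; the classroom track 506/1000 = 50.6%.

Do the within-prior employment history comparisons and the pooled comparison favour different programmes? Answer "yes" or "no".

yes

Within each prior employment history level (recent employment 68.4% vs 88.0%; long-term unemployed 20.0% vs 40.8%), the classroom track has the higher rate every time. Pooled: 58.3% vs 50.6% — the apprenticeship track has the higher rate overall. The two comparisons disagree.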